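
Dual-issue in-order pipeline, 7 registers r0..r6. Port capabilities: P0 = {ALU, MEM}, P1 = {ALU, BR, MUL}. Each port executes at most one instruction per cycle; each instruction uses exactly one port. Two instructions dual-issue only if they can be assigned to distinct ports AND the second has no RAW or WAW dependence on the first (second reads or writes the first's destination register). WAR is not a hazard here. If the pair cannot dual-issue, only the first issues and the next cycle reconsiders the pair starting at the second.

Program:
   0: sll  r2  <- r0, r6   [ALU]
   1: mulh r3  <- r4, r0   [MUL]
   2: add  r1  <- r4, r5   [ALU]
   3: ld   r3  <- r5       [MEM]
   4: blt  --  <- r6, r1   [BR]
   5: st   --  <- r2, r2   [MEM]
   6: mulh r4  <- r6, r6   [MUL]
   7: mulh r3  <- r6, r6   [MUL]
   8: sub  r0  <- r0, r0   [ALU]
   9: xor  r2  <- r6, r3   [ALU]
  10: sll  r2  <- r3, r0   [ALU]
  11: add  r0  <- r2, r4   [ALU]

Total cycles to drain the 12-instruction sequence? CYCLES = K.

0. sll.ALU+mulh.MUL @i0&i1  | dual
1. add.ALU+ld.MEM @i2&i3  | dual
2. blt.BR+st.MEM @i4&i5  | dual
3. mulh.MUL @i6  | no-port MUL/MUL
4. mulh.MUL+sub.ALU @i7&i8  | dual
5. xor.ALU @i9  | WAW r2
6. sll.ALU @i10  | RAW r2
7. add.ALU @i11  | tail

CYCLES = 8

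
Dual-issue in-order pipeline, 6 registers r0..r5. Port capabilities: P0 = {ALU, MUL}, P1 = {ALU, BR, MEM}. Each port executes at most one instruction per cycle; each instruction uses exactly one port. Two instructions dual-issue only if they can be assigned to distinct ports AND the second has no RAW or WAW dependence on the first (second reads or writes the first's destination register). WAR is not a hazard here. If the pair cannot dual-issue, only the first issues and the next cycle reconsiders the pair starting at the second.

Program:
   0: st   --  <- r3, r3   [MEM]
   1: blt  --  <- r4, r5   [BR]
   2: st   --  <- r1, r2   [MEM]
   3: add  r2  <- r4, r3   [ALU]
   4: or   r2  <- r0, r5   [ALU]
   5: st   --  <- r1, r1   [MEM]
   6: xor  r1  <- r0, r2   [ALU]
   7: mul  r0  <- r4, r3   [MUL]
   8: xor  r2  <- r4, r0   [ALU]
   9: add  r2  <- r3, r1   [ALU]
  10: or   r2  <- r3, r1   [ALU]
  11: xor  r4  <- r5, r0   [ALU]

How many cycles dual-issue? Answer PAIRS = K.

  cy0 -> i0 (st) no-port MEM/BR
  cy1 -> i1 (blt) no-port BR/MEM
  cy2 -> i2&i3 (st add) 2-wide
  cy3 -> i4&i5 (or st) 2-wide
  cy4 -> i6&i7 (xor mul) 2-wide
  cy5 -> i8 (xor) WAW r2
  cy6 -> i9 (add) WAW r2
  cy7 -> i10&i11 (or xor) 2-wide

PAIRS = 4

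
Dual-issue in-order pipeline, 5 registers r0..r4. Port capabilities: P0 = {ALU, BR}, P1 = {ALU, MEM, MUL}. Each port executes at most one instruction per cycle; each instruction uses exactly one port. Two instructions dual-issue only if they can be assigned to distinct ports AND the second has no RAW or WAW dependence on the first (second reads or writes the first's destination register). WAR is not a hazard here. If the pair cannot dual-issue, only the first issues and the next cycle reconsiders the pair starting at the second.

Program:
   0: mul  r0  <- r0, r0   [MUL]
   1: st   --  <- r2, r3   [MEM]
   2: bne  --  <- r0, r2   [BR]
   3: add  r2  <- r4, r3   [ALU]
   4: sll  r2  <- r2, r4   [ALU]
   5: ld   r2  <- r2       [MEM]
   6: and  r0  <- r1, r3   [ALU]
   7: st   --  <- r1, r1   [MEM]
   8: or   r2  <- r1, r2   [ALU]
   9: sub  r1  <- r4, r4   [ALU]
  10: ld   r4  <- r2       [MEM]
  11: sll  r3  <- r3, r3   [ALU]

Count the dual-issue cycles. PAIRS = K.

PAIRS = 4

  cy0 -> i0 (mul.MUL) no-port MUL/MEM
  cy1 -> i1+i2 (st.MEM bne.BR) dual
  cy2 -> i3 (add.ALU) RAW+WAW r2
  cy3 -> i4 (sll.ALU) RAW+WAW r2
  cy4 -> i5+i6 (ld.MEM and.ALU) dual
  cy5 -> i7+i8 (st.MEM or.ALU) dual
  cy6 -> i9+i10 (sub.ALU ld.MEM) dual
  cy7 -> i11 (sll.ALU) tail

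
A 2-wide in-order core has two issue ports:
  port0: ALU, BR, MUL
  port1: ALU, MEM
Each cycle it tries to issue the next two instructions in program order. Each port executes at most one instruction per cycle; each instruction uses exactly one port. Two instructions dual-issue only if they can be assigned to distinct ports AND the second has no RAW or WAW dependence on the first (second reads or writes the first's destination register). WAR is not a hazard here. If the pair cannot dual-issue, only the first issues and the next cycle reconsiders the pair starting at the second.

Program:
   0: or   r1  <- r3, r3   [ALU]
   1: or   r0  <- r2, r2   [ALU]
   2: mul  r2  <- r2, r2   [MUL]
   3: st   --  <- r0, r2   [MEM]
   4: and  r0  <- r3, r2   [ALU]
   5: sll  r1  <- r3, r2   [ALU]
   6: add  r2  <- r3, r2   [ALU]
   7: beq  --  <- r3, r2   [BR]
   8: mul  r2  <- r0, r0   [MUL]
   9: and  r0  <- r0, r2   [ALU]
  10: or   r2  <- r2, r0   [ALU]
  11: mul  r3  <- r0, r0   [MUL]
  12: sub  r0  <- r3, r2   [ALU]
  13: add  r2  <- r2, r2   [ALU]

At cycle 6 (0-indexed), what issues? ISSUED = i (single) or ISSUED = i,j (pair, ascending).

[0] i0+i1  or;or  -- dual
[1] i2  mul  -- RAW r2
[2] i3+i4  st;and  -- dual
[3] i5+i6  sll;add  -- dual
[4] i7  beq  -- no-port BR/MUL
[5] i8  mul  -- RAW r2
[6] i9  and  -- RAW r0
[7] i10+i11  or;mul  -- dual
[8] i12+i13  sub;add  -- dual

ISSUED = 9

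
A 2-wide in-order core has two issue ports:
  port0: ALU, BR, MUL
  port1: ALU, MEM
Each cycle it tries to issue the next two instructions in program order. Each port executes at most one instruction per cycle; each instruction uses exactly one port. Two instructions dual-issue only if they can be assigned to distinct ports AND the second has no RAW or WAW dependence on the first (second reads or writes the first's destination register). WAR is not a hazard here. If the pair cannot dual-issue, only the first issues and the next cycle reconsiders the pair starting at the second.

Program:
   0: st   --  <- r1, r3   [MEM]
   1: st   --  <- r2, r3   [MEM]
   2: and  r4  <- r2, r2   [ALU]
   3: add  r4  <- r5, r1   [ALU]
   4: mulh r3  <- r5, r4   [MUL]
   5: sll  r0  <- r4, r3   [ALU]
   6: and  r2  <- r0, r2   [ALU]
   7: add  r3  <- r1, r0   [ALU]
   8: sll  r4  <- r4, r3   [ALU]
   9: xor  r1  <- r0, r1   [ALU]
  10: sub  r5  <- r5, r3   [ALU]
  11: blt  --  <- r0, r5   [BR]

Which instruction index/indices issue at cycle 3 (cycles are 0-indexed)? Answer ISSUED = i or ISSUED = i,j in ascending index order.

t=0 i0:st.MEM ; no-port MEM/MEM
t=1 i1/i2:st.MEM/and.ALU ; 2-wide
t=2 i3:add.ALU ; RAW r4
t=3 i4:mulh.MUL ; RAW r3
t=4 i5:sll.ALU ; RAW r0
t=5 i6/i7:and.ALU/add.ALU ; 2-wide
t=6 i8/i9:sll.ALU/xor.ALU ; 2-wide
t=7 i10:sub.ALU ; RAW r5
t=8 i11:blt.BR ; tail

ISSUED = 4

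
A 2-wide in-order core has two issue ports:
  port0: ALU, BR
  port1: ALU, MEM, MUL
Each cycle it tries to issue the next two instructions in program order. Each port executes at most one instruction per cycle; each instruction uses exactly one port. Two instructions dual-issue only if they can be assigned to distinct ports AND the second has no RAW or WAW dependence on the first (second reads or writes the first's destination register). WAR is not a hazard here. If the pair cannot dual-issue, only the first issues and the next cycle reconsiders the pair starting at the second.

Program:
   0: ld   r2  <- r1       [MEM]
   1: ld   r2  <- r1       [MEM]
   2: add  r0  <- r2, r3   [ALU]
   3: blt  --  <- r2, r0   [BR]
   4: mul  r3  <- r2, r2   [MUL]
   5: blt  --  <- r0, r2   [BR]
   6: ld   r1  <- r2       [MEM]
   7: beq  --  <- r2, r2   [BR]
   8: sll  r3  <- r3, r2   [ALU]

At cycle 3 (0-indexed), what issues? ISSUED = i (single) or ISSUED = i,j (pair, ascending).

ISSUED = 3,4

[0] i0  ld  -- no-port MEM/MEM
[1] i1  ld  -- RAW r2
[2] i2  add  -- RAW r0
[3] i3/i4  blt+mul  -- pair
[4] i5/i6  blt+ld  -- pair
[5] i7/i8  beq+sll  -- pair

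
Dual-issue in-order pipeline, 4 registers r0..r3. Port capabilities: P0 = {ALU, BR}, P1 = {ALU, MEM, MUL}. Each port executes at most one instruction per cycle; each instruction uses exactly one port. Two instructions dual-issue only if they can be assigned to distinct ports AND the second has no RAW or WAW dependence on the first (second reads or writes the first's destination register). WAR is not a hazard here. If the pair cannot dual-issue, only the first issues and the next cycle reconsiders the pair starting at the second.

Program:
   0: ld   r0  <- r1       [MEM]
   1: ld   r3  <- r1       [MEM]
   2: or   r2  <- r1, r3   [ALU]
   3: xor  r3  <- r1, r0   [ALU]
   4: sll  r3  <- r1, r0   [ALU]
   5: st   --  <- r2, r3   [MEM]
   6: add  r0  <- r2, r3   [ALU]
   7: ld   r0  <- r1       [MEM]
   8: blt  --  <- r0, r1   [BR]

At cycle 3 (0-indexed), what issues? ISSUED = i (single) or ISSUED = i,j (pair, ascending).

ISSUED = 4

0. ld.MEM @i0  | no-port MEM/MEM
1. ld.MEM @i1  | RAW r3
2. or.ALU xor.ALU @i2,i3  | dual
3. sll.ALU @i4  | RAW r3
4. st.MEM add.ALU @i5,i6  | dual
5. ld.MEM @i7  | RAW r0
6. blt.BR @i8  | tail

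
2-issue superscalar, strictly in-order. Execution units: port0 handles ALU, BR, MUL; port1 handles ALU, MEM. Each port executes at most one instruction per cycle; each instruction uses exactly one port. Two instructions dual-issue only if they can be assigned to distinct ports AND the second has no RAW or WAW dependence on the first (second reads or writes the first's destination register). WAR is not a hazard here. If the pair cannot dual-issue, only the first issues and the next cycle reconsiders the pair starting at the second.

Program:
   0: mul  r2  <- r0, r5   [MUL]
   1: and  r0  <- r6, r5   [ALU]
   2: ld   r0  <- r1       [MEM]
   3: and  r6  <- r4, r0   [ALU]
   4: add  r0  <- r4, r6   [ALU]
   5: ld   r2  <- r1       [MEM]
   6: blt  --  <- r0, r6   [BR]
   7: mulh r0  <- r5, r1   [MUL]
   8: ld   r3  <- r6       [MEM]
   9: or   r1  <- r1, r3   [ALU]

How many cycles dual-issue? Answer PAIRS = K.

  cy0 -> i0/i1 (mul/and) 2-wide
  cy1 -> i2 (ld) RAW r0
  cy2 -> i3 (and) RAW r6
  cy3 -> i4/i5 (add/ld) 2-wide
  cy4 -> i6 (blt) no-port BR/MUL
  cy5 -> i7/i8 (mulh/ld) 2-wide
  cy6 -> i9 (or) tail

PAIRS = 3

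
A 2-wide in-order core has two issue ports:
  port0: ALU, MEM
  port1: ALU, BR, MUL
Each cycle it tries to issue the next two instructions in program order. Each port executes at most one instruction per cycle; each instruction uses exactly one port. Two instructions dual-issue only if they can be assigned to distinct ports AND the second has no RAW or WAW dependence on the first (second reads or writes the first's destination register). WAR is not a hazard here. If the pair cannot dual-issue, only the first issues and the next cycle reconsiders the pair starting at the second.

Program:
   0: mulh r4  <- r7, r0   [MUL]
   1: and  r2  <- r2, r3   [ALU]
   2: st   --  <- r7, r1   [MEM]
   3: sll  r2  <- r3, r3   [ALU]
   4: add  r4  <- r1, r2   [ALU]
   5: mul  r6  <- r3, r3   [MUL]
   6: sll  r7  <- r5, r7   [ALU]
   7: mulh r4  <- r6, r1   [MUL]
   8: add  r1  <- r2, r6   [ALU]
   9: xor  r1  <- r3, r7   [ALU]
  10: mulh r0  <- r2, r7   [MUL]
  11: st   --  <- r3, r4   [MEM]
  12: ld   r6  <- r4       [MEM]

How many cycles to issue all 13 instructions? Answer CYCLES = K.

[0] i0/i1  mulh/and  -- pair
[1] i2/i3  st/sll  -- pair
[2] i4/i5  add/mul  -- pair
[3] i6/i7  sll/mulh  -- pair
[4] i8  add  -- WAW r1
[5] i9/i10  xor/mulh  -- pair
[6] i11  st  -- no-port MEM/MEM
[7] i12  ld  -- tail

CYCLES = 8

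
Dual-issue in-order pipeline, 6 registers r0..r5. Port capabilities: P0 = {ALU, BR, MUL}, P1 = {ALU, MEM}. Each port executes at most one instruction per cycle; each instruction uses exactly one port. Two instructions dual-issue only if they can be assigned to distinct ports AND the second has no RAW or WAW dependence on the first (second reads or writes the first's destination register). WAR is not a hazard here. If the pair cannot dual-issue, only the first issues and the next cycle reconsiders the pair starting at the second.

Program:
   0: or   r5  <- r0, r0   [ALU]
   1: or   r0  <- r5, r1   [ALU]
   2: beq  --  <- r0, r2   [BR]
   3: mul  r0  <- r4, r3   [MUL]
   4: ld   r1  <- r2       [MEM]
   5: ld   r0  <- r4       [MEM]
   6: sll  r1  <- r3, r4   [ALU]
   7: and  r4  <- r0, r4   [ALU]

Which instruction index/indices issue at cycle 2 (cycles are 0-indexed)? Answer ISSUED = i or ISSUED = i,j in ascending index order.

[0] i0  or.ALU  -- RAW r5
[1] i1  or.ALU  -- RAW r0
[2] i2  beq.BR  -- no-port BR/MUL
[3] i3&i4  mul.MUL+ld.MEM  -- 2-wide
[4] i5&i6  ld.MEM+sll.ALU  -- 2-wide
[5] i7  and.ALU  -- tail

ISSUED = 2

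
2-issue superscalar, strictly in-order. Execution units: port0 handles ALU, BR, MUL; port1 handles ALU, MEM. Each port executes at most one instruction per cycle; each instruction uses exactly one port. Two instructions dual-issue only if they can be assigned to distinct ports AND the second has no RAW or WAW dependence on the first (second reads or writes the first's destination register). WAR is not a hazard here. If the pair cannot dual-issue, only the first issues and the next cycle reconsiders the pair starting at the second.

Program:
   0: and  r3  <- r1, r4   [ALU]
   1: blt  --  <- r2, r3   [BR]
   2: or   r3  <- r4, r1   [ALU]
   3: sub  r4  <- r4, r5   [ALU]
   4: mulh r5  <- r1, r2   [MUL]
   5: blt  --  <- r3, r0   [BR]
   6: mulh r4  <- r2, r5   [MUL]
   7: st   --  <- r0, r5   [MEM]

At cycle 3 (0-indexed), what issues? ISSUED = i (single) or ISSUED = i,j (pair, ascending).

ISSUED = 5

0. and.ALU @i0  | RAW r3
1. blt.BR/or.ALU @i1+i2  | dual
2. sub.ALU/mulh.MUL @i3+i4  | dual
3. blt.BR @i5  | no-port BR/MUL
4. mulh.MUL/st.MEM @i6+i7  | dual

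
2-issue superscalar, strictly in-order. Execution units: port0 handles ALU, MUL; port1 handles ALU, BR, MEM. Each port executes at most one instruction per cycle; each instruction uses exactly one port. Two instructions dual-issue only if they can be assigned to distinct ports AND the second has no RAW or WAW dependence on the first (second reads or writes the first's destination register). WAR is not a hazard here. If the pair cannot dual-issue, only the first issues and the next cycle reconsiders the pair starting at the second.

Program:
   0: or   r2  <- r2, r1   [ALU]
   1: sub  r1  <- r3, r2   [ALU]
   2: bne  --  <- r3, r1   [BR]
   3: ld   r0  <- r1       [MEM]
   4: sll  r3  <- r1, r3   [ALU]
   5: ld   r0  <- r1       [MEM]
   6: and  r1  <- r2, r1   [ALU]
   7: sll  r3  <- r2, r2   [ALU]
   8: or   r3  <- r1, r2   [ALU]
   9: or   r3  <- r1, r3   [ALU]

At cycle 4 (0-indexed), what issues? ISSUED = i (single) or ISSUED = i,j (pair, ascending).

[0] i0  or.ALU  -- RAW r2
[1] i1  sub.ALU  -- RAW r1
[2] i2  bne.BR  -- no-port BR/MEM
[3] i3/i4  ld.MEM;sll.ALU  -- 2-wide
[4] i5/i6  ld.MEM;and.ALU  -- 2-wide
[5] i7  sll.ALU  -- WAW r3
[6] i8  or.ALU  -- RAW+WAW r3
[7] i9  or.ALU  -- tail

ISSUED = 5,6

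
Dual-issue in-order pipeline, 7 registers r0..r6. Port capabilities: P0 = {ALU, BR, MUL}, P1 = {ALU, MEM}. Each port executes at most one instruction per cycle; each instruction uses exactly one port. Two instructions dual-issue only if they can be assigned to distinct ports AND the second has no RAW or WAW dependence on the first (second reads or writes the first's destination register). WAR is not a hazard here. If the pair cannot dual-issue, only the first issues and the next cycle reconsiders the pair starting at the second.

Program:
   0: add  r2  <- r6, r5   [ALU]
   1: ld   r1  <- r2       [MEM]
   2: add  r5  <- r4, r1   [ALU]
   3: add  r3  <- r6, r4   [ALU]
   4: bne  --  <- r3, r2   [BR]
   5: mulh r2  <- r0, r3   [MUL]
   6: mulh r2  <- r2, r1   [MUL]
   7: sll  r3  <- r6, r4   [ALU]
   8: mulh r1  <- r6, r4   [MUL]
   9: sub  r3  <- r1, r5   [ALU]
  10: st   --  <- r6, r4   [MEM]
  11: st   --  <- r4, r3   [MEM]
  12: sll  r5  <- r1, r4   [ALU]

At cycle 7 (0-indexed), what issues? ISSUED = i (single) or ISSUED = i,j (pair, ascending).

ISSUED = 9,10

  cy0 -> i0 (add) RAW r2
  cy1 -> i1 (ld) RAW r1
  cy2 -> i2+i3 (add;add) 2-wide
  cy3 -> i4 (bne) no-port BR/MUL
  cy4 -> i5 (mulh) no-port MUL/MUL
  cy5 -> i6+i7 (mulh;sll) 2-wide
  cy6 -> i8 (mulh) RAW r1
  cy7 -> i9+i10 (sub;st) 2-wide
  cy8 -> i11+i12 (st;sll) 2-wide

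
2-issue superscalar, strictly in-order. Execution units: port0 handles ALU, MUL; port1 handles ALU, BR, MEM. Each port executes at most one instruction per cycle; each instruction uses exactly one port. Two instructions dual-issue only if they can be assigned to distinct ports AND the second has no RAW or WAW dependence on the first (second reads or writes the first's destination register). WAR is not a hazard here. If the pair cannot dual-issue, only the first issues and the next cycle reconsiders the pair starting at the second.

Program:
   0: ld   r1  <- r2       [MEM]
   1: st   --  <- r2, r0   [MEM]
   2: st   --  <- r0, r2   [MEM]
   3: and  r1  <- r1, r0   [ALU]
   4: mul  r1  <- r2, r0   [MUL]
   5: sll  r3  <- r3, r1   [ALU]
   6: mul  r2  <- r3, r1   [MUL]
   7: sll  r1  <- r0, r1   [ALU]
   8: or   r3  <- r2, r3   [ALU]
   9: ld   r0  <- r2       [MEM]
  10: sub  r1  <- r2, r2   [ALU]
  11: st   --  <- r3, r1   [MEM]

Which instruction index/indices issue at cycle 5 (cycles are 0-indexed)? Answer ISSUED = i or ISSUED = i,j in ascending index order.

ISSUED = 6,7

0. ld @i0  | no-port MEM/MEM
1. st @i1  | no-port MEM/MEM
2. st and @i2&i3  | pair
3. mul @i4  | RAW r1
4. sll @i5  | RAW r3
5. mul sll @i6&i7  | pair
6. or ld @i8&i9  | pair
7. sub @i10  | RAW r1
8. st @i11  | tail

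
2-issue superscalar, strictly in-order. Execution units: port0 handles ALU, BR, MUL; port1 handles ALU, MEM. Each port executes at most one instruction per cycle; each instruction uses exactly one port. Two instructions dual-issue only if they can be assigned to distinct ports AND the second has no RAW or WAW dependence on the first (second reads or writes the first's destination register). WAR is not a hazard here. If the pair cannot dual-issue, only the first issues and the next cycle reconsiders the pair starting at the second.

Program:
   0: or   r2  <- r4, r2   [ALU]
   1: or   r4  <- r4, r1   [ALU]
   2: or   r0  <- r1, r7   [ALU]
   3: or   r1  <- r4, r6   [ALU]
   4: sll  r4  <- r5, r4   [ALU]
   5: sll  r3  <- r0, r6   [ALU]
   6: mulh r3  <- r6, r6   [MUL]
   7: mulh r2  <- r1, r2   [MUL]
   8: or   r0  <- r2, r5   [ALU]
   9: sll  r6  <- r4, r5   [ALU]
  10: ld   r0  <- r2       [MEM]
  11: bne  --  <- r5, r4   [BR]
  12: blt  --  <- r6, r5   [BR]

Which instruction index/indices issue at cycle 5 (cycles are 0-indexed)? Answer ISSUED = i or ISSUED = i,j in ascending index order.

0. or.ALU/or.ALU @i0&i1  | pair
1. or.ALU/or.ALU @i2&i3  | pair
2. sll.ALU/sll.ALU @i4&i5  | pair
3. mulh.MUL @i6  | no-port MUL/MUL
4. mulh.MUL @i7  | RAW r2
5. or.ALU/sll.ALU @i8&i9  | pair
6. ld.MEM/bne.BR @i10&i11  | pair
7. blt.BR @i12  | tail

ISSUED = 8,9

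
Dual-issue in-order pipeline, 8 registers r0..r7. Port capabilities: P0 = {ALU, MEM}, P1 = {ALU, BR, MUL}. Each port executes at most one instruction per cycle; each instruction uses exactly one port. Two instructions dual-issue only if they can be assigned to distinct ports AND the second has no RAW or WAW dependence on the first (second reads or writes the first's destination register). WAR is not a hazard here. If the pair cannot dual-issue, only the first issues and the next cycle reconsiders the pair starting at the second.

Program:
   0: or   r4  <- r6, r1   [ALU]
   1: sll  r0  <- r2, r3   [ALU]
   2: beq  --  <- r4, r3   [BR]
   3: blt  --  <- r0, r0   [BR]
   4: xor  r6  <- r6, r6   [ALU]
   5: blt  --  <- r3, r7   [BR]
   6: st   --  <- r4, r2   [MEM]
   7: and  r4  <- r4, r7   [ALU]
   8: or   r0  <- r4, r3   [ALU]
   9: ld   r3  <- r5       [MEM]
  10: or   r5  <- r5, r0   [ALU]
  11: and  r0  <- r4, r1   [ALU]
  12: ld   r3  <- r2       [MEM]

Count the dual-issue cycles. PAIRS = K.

t=0 i0&i1:or;sll ; 2-wide
t=1 i2:beq ; no-port BR/BR
t=2 i3&i4:blt;xor ; 2-wide
t=3 i5&i6:blt;st ; 2-wide
t=4 i7:and ; RAW r4
t=5 i8&i9:or;ld ; 2-wide
t=6 i10&i11:or;and ; 2-wide
t=7 i12:ld ; tail

PAIRS = 5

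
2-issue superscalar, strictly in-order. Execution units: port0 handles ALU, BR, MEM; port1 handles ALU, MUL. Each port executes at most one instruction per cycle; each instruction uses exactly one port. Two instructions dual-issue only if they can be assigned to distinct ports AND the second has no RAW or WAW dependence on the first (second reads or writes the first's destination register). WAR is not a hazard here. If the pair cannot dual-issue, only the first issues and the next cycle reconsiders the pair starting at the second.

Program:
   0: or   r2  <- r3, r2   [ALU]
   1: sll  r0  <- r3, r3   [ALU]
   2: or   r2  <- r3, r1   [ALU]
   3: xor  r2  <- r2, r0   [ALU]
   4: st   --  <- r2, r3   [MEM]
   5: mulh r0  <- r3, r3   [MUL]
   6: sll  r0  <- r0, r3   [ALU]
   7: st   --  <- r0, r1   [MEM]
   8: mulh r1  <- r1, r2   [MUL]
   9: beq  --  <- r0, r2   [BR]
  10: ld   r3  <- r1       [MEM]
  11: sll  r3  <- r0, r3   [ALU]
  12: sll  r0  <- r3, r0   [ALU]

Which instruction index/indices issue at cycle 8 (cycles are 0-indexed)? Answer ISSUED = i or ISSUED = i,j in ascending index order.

ISSUED = 11

c0: i0&i1 or.ALU+sll.ALU  2-wide
c1: i2 or.ALU  RAW+WAW r2
c2: i3 xor.ALU  RAW r2
c3: i4&i5 st.MEM+mulh.MUL  2-wide
c4: i6 sll.ALU  RAW r0
c5: i7&i8 st.MEM+mulh.MUL  2-wide
c6: i9 beq.BR  no-port BR/MEM
c7: i10 ld.MEM  RAW+WAW r3
c8: i11 sll.ALU  RAW r3
c9: i12 sll.ALU  tail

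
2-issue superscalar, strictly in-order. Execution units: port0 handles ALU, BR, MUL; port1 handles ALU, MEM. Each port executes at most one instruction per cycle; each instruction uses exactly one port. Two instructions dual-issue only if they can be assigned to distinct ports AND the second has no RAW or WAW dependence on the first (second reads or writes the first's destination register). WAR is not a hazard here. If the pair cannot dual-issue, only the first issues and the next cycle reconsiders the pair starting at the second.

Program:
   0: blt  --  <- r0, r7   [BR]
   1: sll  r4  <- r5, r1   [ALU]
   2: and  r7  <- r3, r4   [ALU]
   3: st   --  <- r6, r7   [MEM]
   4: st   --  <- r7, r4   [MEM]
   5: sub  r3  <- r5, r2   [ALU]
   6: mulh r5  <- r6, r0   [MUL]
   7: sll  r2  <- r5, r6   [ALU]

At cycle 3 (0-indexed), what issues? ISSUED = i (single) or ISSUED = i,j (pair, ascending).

ISSUED = 4,5

[0] i0,i1  blt.BR;sll.ALU  -- 2-wide
[1] i2  and.ALU  -- RAW r7
[2] i3  st.MEM  -- no-port MEM/MEM
[3] i4,i5  st.MEM;sub.ALU  -- 2-wide
[4] i6  mulh.MUL  -- RAW r5
[5] i7  sll.ALU  -- tail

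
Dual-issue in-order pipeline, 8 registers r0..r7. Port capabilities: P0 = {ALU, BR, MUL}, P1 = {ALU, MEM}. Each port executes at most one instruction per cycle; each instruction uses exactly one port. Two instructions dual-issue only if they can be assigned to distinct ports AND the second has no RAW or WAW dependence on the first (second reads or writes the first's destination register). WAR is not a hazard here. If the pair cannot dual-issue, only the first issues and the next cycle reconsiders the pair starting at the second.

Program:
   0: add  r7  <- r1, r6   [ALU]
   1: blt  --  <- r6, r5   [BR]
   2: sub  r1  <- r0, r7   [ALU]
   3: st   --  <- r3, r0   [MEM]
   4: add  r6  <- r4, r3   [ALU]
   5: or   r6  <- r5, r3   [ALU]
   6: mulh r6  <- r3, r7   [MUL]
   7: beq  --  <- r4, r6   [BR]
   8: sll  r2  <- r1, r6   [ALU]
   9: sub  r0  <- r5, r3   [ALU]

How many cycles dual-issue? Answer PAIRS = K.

PAIRS = 3

  cy0 -> i0&i1 (add.ALU;blt.BR) dual
  cy1 -> i2&i3 (sub.ALU;st.MEM) dual
  cy2 -> i4 (add.ALU) WAW r6
  cy3 -> i5 (or.ALU) WAW r6
  cy4 -> i6 (mulh.MUL) no-port MUL/BR
  cy5 -> i7&i8 (beq.BR;sll.ALU) dual
  cy6 -> i9 (sub.ALU) tail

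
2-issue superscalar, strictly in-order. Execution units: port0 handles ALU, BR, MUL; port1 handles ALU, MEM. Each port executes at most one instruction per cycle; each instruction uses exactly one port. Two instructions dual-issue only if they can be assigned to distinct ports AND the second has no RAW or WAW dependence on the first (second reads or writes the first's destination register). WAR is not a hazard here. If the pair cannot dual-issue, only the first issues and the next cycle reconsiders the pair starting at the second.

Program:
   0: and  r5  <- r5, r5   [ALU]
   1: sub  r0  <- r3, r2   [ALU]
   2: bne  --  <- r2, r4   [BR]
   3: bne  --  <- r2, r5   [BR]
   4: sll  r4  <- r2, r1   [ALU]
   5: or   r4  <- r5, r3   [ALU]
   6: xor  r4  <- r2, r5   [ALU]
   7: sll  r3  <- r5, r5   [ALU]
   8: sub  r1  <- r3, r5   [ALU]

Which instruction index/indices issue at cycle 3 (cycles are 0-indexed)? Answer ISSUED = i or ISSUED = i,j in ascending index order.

  cy0 -> i0/i1 (and.ALU;sub.ALU) 2-wide
  cy1 -> i2 (bne.BR) no-port BR/BR
  cy2 -> i3/i4 (bne.BR;sll.ALU) 2-wide
  cy3 -> i5 (or.ALU) WAW r4
  cy4 -> i6/i7 (xor.ALU;sll.ALU) 2-wide
  cy5 -> i8 (sub.ALU) tail

ISSUED = 5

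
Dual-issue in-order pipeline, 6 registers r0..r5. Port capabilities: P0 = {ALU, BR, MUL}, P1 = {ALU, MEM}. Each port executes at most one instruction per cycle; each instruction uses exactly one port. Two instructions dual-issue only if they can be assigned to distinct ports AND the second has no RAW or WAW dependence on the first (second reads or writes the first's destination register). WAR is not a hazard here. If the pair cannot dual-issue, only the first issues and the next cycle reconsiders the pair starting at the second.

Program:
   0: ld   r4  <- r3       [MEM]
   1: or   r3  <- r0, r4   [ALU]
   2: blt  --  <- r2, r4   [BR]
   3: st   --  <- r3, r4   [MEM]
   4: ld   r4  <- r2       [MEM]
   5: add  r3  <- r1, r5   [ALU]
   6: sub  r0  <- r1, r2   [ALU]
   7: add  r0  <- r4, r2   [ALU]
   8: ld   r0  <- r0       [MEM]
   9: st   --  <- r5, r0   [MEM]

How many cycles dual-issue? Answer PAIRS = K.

PAIRS = 2

t=0 i0:ld ; RAW r4
t=1 i1/i2:or blt ; pair
t=2 i3:st ; no-port MEM/MEM
t=3 i4/i5:ld add ; pair
t=4 i6:sub ; WAW r0
t=5 i7:add ; RAW+WAW r0
t=6 i8:ld ; no-port MEM/MEM
t=7 i9:st ; tail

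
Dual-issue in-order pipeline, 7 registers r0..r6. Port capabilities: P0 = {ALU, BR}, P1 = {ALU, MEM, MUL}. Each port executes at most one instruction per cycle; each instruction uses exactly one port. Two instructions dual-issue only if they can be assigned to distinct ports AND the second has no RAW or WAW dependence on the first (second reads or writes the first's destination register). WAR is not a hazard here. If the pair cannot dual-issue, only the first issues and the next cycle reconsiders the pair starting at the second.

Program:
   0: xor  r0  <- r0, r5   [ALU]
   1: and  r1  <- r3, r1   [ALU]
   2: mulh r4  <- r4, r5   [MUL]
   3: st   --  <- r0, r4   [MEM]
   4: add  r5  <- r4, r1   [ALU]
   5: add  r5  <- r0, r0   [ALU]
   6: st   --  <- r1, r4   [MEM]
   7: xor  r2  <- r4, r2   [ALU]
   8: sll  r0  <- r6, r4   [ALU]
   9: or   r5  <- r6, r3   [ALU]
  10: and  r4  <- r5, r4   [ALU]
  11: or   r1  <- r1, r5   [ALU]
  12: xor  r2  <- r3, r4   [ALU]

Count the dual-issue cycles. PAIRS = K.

0. xor and @i0+i1  | 2-wide
1. mulh @i2  | no-port MUL/MEM
2. st add @i3+i4  | 2-wide
3. add st @i5+i6  | 2-wide
4. xor sll @i7+i8  | 2-wide
5. or @i9  | RAW r5
6. and or @i10+i11  | 2-wide
7. xor @i12  | tail

PAIRS = 5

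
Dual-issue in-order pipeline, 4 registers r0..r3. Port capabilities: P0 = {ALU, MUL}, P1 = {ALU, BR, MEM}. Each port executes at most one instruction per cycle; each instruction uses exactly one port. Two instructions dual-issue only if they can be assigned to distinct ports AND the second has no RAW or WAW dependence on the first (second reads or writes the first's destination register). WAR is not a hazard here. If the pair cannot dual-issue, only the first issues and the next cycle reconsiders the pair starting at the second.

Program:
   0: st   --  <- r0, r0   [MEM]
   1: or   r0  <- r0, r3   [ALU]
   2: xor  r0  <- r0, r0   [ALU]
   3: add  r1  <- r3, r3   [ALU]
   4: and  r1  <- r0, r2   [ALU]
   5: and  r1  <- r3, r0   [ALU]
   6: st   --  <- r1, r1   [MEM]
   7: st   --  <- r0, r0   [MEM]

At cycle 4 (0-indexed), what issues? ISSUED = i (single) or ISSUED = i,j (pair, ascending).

ISSUED = 6

c0: i0/i1 st;or  pair
c1: i2/i3 xor;add  pair
c2: i4 and  WAW r1
c3: i5 and  RAW r1
c4: i6 st  no-port MEM/MEM
c5: i7 st  tail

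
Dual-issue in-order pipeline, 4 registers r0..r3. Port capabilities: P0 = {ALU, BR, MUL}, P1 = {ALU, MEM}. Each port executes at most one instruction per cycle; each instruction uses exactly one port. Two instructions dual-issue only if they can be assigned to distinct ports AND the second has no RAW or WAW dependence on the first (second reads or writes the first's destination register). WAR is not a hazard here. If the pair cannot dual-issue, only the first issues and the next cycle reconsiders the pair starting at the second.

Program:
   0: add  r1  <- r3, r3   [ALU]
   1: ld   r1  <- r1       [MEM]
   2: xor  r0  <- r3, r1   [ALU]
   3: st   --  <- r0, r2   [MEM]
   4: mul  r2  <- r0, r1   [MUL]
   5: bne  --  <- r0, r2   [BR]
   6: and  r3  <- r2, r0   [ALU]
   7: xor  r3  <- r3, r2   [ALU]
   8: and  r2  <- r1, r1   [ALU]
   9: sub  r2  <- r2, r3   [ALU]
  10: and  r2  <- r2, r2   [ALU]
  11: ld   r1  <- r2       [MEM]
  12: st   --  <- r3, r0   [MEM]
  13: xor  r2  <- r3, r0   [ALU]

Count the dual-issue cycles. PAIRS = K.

#0 head=0: add i0 RAW+WAW r1
#1 head=1: ld i1 RAW r1
#2 head=2: xor i2 RAW r0
#3 head=3: st+mul i3/i4 2-wide
#4 head=5: bne+and i5/i6 2-wide
#5 head=7: xor+and i7/i8 2-wide
#6 head=9: sub i9 RAW+WAW r2
#7 head=10: and i10 RAW r2
#8 head=11: ld i11 no-port MEM/MEM
#9 head=12: st+xor i12/i13 2-wide

PAIRS = 4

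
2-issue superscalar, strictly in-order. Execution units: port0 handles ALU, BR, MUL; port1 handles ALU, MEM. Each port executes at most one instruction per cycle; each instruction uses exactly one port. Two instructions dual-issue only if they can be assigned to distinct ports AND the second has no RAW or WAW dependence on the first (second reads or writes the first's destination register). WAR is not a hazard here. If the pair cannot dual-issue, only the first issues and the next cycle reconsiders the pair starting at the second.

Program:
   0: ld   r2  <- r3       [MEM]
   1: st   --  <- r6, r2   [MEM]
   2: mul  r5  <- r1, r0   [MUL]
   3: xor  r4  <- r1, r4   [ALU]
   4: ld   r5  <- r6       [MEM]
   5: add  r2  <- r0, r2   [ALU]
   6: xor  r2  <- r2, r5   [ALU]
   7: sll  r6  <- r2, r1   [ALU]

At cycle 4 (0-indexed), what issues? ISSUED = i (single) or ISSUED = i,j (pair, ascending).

ISSUED = 6

  cy0 -> i0 (ld.MEM) no-port MEM/MEM
  cy1 -> i1/i2 (st.MEM;mul.MUL) 2-wide
  cy2 -> i3/i4 (xor.ALU;ld.MEM) 2-wide
  cy3 -> i5 (add.ALU) RAW+WAW r2
  cy4 -> i6 (xor.ALU) RAW r2
  cy5 -> i7 (sll.ALU) tail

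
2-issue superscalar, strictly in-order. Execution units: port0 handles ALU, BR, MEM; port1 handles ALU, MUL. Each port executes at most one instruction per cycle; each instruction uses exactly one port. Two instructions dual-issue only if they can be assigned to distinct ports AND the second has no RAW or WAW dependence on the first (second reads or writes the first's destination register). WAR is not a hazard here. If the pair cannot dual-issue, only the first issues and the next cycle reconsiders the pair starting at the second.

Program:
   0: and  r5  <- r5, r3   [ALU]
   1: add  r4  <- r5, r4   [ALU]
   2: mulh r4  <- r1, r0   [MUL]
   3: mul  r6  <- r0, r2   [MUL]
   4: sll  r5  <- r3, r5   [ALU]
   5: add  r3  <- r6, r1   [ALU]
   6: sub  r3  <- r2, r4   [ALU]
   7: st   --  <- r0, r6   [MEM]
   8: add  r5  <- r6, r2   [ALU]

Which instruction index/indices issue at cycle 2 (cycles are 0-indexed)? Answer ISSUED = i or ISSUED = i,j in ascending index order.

ISSUED = 2

0. and.ALU @i0  | RAW r5
1. add.ALU @i1  | WAW r4
2. mulh.MUL @i2  | no-port MUL/MUL
3. mul.MUL+sll.ALU @i3/i4  | pair
4. add.ALU @i5  | WAW r3
5. sub.ALU+st.MEM @i6/i7  | pair
6. add.ALU @i8  | tail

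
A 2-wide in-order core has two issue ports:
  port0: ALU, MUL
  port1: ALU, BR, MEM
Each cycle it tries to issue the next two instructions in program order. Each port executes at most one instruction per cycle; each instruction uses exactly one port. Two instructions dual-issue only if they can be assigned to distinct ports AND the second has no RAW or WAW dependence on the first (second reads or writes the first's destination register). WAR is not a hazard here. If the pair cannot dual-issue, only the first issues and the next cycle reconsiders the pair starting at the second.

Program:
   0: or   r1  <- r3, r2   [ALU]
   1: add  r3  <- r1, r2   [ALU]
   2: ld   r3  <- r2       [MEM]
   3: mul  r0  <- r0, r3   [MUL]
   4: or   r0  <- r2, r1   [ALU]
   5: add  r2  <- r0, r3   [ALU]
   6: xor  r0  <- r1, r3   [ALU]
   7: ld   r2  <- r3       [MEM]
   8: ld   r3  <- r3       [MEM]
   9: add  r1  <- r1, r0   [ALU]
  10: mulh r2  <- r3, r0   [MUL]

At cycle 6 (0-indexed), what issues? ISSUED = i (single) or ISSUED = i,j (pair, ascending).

ISSUED = 7

c0: i0 or  RAW r1
c1: i1 add  WAW r3
c2: i2 ld  RAW r3
c3: i3 mul  WAW r0
c4: i4 or  RAW r0
c5: i5/i6 add/xor  pair
c6: i7 ld  no-port MEM/MEM
c7: i8/i9 ld/add  pair
c8: i10 mulh  tail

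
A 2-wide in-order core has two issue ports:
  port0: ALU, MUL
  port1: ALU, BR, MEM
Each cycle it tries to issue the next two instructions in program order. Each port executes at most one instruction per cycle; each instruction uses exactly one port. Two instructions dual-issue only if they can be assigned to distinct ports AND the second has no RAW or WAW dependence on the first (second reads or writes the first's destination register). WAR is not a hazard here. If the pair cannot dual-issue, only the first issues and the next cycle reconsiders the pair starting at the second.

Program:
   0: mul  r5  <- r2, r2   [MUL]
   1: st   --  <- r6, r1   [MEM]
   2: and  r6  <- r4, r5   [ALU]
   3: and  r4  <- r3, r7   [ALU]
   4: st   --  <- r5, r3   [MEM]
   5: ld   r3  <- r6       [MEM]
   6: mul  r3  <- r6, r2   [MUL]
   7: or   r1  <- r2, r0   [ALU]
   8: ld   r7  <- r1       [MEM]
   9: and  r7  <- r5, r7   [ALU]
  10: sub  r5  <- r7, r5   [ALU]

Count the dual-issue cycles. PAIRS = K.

PAIRS = 3

[0] i0&i1  mul.MUL st.MEM  -- dual
[1] i2&i3  and.ALU and.ALU  -- dual
[2] i4  st.MEM  -- no-port MEM/MEM
[3] i5  ld.MEM  -- WAW r3
[4] i6&i7  mul.MUL or.ALU  -- dual
[5] i8  ld.MEM  -- RAW+WAW r7
[6] i9  and.ALU  -- RAW r7
[7] i10  sub.ALU  -- tail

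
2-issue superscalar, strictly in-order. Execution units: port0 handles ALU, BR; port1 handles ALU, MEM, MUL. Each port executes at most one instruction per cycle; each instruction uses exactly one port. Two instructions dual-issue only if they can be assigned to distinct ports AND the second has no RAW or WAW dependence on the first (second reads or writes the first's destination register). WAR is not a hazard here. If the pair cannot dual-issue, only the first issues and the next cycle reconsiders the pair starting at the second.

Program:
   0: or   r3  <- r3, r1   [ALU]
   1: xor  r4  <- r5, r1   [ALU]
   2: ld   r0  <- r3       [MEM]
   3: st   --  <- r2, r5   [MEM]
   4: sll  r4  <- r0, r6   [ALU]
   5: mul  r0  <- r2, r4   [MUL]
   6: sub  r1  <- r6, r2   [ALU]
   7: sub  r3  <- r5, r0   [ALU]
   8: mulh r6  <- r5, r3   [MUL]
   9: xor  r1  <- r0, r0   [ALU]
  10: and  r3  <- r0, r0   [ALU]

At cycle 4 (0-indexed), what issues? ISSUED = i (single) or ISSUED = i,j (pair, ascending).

ISSUED = 7

  cy0 -> i0+i1 (or xor) 2-wide
  cy1 -> i2 (ld) no-port MEM/MEM
  cy2 -> i3+i4 (st sll) 2-wide
  cy3 -> i5+i6 (mul sub) 2-wide
  cy4 -> i7 (sub) RAW r3
  cy5 -> i8+i9 (mulh xor) 2-wide
  cy6 -> i10 (and) tail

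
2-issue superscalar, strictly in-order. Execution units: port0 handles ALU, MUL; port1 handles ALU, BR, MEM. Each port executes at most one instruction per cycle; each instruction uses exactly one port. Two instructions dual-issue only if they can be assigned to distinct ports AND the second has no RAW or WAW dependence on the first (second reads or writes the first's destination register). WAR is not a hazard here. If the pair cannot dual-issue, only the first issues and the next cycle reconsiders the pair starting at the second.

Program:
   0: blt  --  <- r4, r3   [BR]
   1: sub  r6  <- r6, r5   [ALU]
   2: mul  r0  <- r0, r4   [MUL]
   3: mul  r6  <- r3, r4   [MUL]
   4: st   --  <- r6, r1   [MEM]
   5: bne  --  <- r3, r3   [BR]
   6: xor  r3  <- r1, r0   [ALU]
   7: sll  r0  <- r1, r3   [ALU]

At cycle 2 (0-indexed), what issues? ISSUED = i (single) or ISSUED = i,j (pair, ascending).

c0: i0/i1 blt.BR sub.ALU  dual
c1: i2 mul.MUL  no-port MUL/MUL
c2: i3 mul.MUL  RAW r6
c3: i4 st.MEM  no-port MEM/BR
c4: i5/i6 bne.BR xor.ALU  dual
c5: i7 sll.ALU  tail

ISSUED = 3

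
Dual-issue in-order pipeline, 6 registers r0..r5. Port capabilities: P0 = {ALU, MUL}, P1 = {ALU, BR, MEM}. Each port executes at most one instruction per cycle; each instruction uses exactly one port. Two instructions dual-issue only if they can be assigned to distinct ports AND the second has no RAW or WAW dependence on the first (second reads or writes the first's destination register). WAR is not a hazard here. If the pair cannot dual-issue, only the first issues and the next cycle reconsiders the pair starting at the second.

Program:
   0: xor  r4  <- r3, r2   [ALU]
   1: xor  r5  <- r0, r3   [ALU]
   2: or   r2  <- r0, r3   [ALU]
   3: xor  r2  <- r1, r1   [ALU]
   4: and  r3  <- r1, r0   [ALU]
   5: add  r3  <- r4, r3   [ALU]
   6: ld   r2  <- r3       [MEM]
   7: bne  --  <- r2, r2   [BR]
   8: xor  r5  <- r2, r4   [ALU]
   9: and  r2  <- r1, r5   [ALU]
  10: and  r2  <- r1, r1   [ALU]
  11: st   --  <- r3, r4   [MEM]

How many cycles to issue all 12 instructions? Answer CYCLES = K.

CYCLES = 8

c0: i0,i1 xor.ALU xor.ALU  2-wide
c1: i2 or.ALU  WAW r2
c2: i3,i4 xor.ALU and.ALU  2-wide
c3: i5 add.ALU  RAW r3
c4: i6 ld.MEM  no-port MEM/BR
c5: i7,i8 bne.BR xor.ALU  2-wide
c6: i9 and.ALU  WAW r2
c7: i10,i11 and.ALU st.MEM  2-wide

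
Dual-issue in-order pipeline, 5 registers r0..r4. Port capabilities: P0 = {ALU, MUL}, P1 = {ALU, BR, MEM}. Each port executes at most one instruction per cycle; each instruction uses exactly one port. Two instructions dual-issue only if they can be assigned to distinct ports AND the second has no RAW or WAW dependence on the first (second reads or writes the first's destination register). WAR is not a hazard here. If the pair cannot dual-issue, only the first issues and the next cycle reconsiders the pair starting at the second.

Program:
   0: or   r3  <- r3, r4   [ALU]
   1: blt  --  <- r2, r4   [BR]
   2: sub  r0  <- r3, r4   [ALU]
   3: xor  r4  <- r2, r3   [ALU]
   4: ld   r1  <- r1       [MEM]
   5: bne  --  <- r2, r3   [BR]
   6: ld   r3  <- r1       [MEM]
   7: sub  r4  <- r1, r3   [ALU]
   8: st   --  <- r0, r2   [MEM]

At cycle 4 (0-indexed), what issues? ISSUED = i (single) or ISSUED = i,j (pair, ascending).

ISSUED = 6

t=0 i0+i1:or;blt ; 2-wide
t=1 i2+i3:sub;xor ; 2-wide
t=2 i4:ld ; no-port MEM/BR
t=3 i5:bne ; no-port BR/MEM
t=4 i6:ld ; RAW r3
t=5 i7+i8:sub;st ; 2-wide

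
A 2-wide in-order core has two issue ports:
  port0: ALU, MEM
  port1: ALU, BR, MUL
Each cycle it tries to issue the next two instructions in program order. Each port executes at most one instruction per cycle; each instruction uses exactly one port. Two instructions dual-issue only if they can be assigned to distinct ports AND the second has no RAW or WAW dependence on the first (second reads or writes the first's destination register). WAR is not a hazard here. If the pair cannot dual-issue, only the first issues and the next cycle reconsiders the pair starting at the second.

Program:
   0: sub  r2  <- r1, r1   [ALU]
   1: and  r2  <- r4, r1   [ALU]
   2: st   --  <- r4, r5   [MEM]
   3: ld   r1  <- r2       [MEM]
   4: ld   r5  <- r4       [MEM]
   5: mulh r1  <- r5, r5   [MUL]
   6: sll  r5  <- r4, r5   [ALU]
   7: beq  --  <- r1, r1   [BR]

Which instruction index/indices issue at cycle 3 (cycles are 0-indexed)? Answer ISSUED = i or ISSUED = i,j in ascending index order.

#0 head=0: sub i0 WAW r2
#1 head=1: and+st i1,i2 pair
#2 head=3: ld i3 no-port MEM/MEM
#3 head=4: ld i4 RAW r5
#4 head=5: mulh+sll i5,i6 pair
#5 head=7: beq i7 tail

ISSUED = 4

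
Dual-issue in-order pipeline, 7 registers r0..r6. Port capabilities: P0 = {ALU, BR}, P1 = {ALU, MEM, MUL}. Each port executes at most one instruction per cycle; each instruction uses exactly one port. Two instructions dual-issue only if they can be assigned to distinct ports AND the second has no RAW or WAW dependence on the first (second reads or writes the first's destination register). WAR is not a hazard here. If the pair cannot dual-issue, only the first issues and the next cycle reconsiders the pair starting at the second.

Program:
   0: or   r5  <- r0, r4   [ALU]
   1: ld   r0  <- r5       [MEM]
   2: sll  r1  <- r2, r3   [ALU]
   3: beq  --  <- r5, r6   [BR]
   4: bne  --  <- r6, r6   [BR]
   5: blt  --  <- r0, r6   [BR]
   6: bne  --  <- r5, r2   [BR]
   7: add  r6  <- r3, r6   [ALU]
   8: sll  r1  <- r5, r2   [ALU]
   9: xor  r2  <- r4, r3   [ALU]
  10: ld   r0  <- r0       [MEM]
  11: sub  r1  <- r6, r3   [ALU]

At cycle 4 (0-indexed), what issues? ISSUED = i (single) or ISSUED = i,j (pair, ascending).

ISSUED = 5

t=0 i0:or ; RAW r5
t=1 i1+i2:ld/sll ; dual
t=2 i3:beq ; no-port BR/BR
t=3 i4:bne ; no-port BR/BR
t=4 i5:blt ; no-port BR/BR
t=5 i6+i7:bne/add ; dual
t=6 i8+i9:sll/xor ; dual
t=7 i10+i11:ld/sub ; dual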